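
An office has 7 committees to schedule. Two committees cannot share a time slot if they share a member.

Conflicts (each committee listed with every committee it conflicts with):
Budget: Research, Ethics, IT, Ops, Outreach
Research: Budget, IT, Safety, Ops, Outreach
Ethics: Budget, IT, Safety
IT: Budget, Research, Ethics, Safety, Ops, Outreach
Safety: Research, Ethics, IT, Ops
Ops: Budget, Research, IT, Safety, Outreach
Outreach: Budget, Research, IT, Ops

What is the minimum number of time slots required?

Budget, Research, IT, Ops, Outreach pairwise conflict, so at least 5 time slots are needed.
Using 5 time slots: Budget=3, Research=4, Ethics=2, IT=1, Safety=3, Ops=2, Outreach=5. No two conflicting committees share a time slot.

5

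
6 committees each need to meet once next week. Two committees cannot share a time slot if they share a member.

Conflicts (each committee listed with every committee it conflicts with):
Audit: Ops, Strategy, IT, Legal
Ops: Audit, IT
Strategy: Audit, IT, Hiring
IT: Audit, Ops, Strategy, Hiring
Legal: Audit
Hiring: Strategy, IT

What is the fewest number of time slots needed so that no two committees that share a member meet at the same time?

Audit, Ops, IT all conflict with each other, so at least 3 time slots are needed.
3 time slots suffice: time slot 1 → {IT, Legal}; time slot 2 → {Audit, Hiring}; time slot 3 → {Ops, Strategy}. Every pair that conflicts lands in different time slots.

3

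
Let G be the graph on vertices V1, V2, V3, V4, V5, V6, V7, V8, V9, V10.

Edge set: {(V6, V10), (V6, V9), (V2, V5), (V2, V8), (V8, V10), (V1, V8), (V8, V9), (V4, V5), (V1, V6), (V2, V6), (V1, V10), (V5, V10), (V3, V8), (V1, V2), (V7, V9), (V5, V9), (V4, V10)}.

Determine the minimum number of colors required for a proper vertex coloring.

V1, V2, V8 form a triangle, so at least 3 colors are needed.
One proper 3-coloring: V1=G, V2=B, V3=B, V4=G, V5=R, V6=R, V7=R, V8=R, V9=B, V10=B. Every edge joins two different colors.

3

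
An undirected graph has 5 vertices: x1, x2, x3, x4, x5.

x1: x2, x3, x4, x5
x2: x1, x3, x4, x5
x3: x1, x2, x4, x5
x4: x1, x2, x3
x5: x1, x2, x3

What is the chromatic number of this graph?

x1, x2, x3, x5 are mutually adjacent (a clique of size 4), so at least 4 colors are needed.
4 colors suffice: x1=red, x2=blue, x3=green, x4=yellow, x5=yellow. No two adjacent vertices share a color.

4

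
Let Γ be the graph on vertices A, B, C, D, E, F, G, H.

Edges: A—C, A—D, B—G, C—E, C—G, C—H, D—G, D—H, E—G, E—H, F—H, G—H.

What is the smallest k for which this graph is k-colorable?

C, E, G, H are mutually adjacent (a clique of size 4), so at least 4 colors are needed.
4 colors suffice: color 1 → {A, B, H}; color 2 → {F, G}; color 3 → {C, D}; color 4 → {E}. Each edge has distinct colors on its endpoints.

4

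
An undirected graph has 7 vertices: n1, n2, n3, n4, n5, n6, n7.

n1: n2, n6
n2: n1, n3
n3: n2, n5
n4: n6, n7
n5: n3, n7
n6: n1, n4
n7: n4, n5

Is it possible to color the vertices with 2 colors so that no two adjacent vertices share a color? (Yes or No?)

No

The cycle n2-n3-n5-n7-n4-n6-n1-n2 has odd length 7, so it cannot be 2-colored; at least 3 colors are needed.
So 2 colors are not enough.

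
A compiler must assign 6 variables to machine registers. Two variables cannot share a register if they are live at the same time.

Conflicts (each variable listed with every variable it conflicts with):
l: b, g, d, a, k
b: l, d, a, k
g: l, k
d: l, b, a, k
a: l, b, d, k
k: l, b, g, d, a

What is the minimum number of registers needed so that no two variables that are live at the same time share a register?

l, b, d, a, k are mutually in conflict, so at least 5 registers are needed.
A valid assignment using 5 registers: l=1, b=5, g=3, d=4, a=3, k=2. No two conflicting variables share a register.

5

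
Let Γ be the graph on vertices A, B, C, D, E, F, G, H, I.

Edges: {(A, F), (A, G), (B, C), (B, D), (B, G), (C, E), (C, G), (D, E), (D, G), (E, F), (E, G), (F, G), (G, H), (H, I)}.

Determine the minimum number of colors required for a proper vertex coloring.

C, E, G are pairwise adjacent, so at least 3 colors are needed.
One proper 3-coloring: A=2, B=2, C=3, D=3, E=2, F=3, G=1, H=2, I=1. Each edge has distinct colors on its endpoints.

3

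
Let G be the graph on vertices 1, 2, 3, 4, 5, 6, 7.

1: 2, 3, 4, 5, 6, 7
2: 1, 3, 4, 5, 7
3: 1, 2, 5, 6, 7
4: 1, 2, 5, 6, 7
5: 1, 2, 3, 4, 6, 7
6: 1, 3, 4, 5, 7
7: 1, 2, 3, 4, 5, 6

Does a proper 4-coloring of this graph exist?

No

1, 4, 5, 6, 7 are mutually adjacent (a clique of size 5), so at least 5 colors are needed.
So 4 colors are not enough.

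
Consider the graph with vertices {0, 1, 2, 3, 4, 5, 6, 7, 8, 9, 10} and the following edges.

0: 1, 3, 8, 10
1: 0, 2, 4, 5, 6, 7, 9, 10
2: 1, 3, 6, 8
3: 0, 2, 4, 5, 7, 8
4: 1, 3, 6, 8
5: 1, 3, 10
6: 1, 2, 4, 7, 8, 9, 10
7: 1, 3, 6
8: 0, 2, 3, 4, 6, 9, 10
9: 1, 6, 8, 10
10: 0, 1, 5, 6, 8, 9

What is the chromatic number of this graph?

1, 6, 9, 10 are pairwise adjacent (a clique of size 4), so at least 4 colors are needed.
4 colors suffice: color red → {1, 8}; color blue → {3, 6}; color green → {2, 4, 7, 10}; color yellow → {0, 5, 9}. Each edge has distinct colors on its endpoints.

4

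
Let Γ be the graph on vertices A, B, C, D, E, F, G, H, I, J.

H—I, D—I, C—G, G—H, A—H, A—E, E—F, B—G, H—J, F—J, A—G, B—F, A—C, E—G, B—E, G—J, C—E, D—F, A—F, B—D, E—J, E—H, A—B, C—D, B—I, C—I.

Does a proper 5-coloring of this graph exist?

Yes

The chromatic number is 4. A, C, E, G are pairwise adjacent (a clique of size 4), so at least 4 colors are needed.
4 colors suffice: color 1 → {E, I}; color 2 → {A, D, J}; color 3 → {F, G}; color 4 → {B, C, H}.
Since 5 ≥ 4, a proper 5-coloring certainly exists.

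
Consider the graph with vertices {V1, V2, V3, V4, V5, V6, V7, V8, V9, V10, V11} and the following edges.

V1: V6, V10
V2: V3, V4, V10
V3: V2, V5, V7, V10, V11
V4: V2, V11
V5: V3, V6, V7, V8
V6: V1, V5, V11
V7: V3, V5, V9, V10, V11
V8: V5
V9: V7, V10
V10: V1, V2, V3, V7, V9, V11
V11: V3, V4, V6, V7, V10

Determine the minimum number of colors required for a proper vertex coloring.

4

V3, V7, V10, V11 form a clique, so at least 4 colors are needed.
A valid assignment using 4 colors: V1=B, V2=B, V3=Y, V4=R, V5=R, V6=G, V7=G, V8=B, V9=B, V10=R, V11=B. No two adjacent vertices share a color.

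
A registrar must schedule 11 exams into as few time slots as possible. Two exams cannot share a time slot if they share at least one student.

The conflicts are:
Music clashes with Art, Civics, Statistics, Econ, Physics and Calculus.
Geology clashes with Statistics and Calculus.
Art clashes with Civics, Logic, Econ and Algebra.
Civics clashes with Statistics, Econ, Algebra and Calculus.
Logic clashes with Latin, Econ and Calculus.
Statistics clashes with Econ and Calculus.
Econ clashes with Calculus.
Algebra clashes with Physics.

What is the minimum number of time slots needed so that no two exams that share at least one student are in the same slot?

Music, Civics, Statistics, Econ, Calculus are mutually in conflict, so at least 5 time slots are needed.
Using 5 time slots: Music=3, Geology=2, Art=1, Civics=2, Logic=2, Latin=1, Statistics=5, Econ=4, Algebra=3, Physics=1, Calculus=1. No two conflicting exams share a time slot.

5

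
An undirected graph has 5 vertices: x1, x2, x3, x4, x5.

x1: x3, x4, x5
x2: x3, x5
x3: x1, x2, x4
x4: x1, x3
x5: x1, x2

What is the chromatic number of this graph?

3

x1, x3, x4 are pairwise adjacent, so at least 3 colors are needed.
3 colors suffice: color 1 → {x3, x5}; color 2 → {x1, x2}; color 3 → {x4}. Each edge has distinct colors on its endpoints.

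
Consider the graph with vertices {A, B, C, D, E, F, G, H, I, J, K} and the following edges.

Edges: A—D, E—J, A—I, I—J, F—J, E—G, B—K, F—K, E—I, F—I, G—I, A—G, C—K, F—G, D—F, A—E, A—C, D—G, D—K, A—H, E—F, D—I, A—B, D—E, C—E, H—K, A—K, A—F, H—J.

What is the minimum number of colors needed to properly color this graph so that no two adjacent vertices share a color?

6

A, D, E, F, G, I are mutually adjacent (a clique of size 6), so at least 6 colors are needed.
6 colors suffice: color 1 → {A, J}; color 2 → {E, K}; color 3 → {B, C, F, H}; color 4 → {D}; color 5 → {I}; color 6 → {G}. No two adjacent vertices share a color.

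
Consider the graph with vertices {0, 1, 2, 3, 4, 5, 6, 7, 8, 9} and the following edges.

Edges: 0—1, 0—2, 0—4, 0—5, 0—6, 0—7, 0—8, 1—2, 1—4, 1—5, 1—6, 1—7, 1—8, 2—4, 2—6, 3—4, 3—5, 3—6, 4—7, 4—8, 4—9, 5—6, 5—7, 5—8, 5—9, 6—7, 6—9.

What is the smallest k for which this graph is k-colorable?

0, 1, 5, 6, 7 are mutually adjacent (a clique of size 5), so at least 5 colors are needed.
5 colors suffice: 0=green, 1=blue, 2=purple, 3=blue, 4=red, 5=red, 6=yellow, 7=purple, 8=yellow, 9=blue. Every edge joins two different colors.

5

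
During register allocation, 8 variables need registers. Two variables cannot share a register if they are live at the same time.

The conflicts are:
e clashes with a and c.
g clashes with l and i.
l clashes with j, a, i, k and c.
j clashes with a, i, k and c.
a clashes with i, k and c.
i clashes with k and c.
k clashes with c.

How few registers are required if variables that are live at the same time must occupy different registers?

l, j, a, i, k, c pairwise conflict, so at least 6 registers are needed.
6 registers suffice: register 1 → {e, l}; register 2 → {i}; register 3 → {g, c}; register 4 → {a}; register 5 → {j}; register 6 → {k}. No two conflicting variables share a register.

6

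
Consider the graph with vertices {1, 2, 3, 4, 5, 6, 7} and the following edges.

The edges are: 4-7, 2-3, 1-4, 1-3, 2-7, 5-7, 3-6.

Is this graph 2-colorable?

No

The cycle 3-2-7-4-1-3 has odd length 5, so it cannot be 2-colored; at least 3 colors are needed.
So 2 colors are not enough.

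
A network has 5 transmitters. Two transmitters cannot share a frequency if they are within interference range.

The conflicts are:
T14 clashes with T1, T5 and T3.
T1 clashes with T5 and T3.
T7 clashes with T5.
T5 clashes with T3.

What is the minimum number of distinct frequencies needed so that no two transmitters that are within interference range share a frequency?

4

T14, T1, T5, T3 are mutually in conflict, so at least 4 frequencies are needed.
A valid assignment using 4 frequencies: T14=3, T1=2, T7=2, T5=1, T3=4. No two conflicting transmitters share a frequency.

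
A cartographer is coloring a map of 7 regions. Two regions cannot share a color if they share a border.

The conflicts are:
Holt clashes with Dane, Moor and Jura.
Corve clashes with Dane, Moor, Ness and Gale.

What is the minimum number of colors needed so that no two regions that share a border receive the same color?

2

Corve and Gale conflict, so at least 2 colors are needed.
2 colors suffice: color 1 → {Holt, Corve}; color 2 → {Dane, Moor, Ness, Gale, Jura}. No two conflicting regions share a color.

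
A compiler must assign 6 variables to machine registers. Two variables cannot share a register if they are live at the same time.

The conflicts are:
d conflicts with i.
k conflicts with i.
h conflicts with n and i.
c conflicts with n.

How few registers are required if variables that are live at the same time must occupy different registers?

2

h and i conflict, so at least 2 registers are needed.
2 registers suffice: d=2, k=2, h=2, c=2, n=1, i=1. Every pair that conflicts lands in different registers.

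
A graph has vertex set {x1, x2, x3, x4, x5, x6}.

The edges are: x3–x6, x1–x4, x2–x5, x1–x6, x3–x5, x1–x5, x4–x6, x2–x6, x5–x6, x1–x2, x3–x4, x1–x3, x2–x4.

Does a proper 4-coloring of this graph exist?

Yes

The chromatic number is 4. x1, x3, x5, x6 are pairwise adjacent (a clique of size 4), so at least 4 colors are needed.
4 colors suffice: color red → {x1}; color blue → {x6}; color green → {x2, x3}; color yellow → {x4, x5}.
That is already a proper 4-coloring.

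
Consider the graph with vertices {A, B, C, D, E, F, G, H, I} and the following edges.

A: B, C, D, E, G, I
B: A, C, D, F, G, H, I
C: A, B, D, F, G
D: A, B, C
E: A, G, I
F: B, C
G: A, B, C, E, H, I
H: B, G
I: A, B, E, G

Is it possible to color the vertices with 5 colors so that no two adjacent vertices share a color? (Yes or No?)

Yes

The chromatic number is 4. A, B, C, G form a clique, so at least 4 colors are needed.
4 colors suffice: color 1 → {B, E}; color 2 → {D, F, G}; color 3 → {A, H}; color 4 → {C, I}.
Since 5 ≥ 4, a proper 5-coloring certainly exists.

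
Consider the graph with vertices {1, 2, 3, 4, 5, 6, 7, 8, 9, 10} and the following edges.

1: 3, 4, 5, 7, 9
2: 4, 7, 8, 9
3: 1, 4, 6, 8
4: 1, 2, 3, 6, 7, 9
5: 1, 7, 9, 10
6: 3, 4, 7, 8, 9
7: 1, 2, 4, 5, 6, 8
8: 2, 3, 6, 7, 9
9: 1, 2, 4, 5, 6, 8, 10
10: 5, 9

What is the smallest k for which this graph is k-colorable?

3, 4, 6 are pairwise adjacent, so at least 3 colors are needed.
A valid assignment using 3 colors: 1=green, 2=green, 3=red, 4=blue, 5=blue, 6=green, 7=red, 8=blue, 9=red, 10=green. No two adjacent vertices share a color.

3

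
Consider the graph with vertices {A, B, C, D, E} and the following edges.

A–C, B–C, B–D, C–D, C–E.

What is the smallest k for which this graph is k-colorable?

3

B, C, D form a triangle, so at least 3 colors are needed.
One proper 3-coloring: A=2, B=2, C=1, D=3, E=2. No two adjacent vertices share a color.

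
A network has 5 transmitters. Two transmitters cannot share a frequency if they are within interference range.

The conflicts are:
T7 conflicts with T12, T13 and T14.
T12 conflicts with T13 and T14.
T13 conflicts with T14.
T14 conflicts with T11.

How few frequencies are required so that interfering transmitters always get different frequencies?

4

T7, T12, T13, T14 all conflict with each other, so at least 4 frequencies are needed.
4 frequencies suffice: T7=3, T12=2, T13=4, T14=1, T11=2. Every pair that conflicts lands in different frequencies.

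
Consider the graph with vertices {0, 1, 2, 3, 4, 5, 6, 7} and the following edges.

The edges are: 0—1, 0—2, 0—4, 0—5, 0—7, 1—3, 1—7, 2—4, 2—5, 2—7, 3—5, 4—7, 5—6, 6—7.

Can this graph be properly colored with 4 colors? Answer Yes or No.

Yes

The chromatic number is 4. 0, 2, 4, 7 are mutually adjacent (a clique of size 4), so at least 4 colors are needed.
4 colors suffice: 0=red, 1=green, 2=green, 3=red, 4=yellow, 5=blue, 6=red, 7=blue.
That is already a proper 4-coloring.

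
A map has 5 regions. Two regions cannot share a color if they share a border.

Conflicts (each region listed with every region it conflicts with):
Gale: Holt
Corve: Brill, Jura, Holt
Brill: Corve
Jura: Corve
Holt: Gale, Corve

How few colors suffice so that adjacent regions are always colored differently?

2

Corve and Brill conflict, so at least 2 colors are needed.
2 colors suffice: color 1 → {Gale, Corve}; color 2 → {Brill, Jura, Holt}. Every pair that conflicts lands in different colors.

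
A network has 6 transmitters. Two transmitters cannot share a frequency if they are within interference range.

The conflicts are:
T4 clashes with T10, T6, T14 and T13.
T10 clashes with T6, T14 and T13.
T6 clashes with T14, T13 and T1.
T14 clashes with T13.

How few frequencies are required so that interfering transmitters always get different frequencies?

5

T4, T10, T6, T14, T13 are mutually in conflict, so at least 5 frequencies are needed.
Using 5 frequencies: T4=3, T10=2, T6=1, T14=5, T13=4, T1=2. Every pair that conflicts lands in different frequencies.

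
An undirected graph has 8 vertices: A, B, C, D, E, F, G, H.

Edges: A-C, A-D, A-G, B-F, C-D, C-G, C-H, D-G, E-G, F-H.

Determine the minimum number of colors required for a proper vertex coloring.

A, C, D, G are pairwise adjacent (a clique of size 4), so at least 4 colors are needed.
4 colors suffice: color red → {C, E, F}; color blue → {B, G, H}; color green → {D}; color yellow → {A}. Every edge joins two different colors.

4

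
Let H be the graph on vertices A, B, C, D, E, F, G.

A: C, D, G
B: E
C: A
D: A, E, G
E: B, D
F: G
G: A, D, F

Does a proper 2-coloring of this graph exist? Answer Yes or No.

No

A, D, G are pairwise adjacent, so at least 3 colors are needed.
So 2 colors are not enough.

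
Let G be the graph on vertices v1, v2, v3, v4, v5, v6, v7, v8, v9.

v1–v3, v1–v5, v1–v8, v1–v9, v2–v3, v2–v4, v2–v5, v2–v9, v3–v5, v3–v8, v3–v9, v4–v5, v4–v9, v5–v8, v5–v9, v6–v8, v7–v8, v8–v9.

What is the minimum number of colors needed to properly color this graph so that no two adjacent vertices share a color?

5

v1, v3, v5, v8, v9 are pairwise adjacent (a clique of size 5), so at least 5 colors are needed.
5 colors suffice: v1=5, v2=2, v3=4, v4=4, v5=1, v6=1, v7=1, v8=2, v9=3. No two adjacent vertices share a color.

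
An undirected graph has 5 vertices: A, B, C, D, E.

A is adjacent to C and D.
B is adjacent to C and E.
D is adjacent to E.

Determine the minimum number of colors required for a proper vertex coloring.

The cycle D-E-B-C-A-D has odd length 5, so it cannot be 2-colored; at least 3 colors are needed.
A valid assignment using 3 colors: A=1, B=1, C=2, D=3, E=2. No two adjacent vertices share a color.

3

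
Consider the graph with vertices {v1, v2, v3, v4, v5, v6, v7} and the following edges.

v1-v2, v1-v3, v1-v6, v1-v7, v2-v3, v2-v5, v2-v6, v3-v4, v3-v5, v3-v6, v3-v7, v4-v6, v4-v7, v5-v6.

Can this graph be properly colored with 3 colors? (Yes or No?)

v2, v3, v5, v6 are pairwise adjacent (a clique of size 4), so at least 4 colors are needed.
So 3 colors are not enough.

No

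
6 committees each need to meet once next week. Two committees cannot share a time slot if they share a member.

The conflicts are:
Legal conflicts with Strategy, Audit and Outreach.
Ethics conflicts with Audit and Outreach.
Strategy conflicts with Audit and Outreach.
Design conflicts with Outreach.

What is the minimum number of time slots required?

3

Legal, Strategy, Audit all conflict with each other, so at least 3 time slots are needed.
A valid assignment using 3 time slots: Legal=2, Ethics=2, Strategy=3, Design=2, Audit=1, Outreach=1. No two conflicting committees share a time slot.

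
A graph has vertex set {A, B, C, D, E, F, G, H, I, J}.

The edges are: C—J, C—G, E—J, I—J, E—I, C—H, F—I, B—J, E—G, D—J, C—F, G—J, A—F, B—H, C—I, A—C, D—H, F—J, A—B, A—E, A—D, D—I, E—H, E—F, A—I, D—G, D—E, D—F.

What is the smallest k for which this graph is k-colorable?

D, E, F, I, J are mutually adjacent (a clique of size 5), so at least 5 colors are needed.
5 colors suffice: color red → {A, H, J}; color blue → {B, C, E}; color green → {D}; color yellow → {F, G}; color purple → {I}. Each edge has distinct colors on its endpoints.

5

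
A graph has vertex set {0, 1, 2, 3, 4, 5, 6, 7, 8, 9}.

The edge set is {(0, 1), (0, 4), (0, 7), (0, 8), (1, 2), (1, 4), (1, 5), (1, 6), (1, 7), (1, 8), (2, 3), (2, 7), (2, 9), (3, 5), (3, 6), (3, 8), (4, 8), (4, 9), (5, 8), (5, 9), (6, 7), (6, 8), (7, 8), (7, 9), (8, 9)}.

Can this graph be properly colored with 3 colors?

1, 6, 7, 8 form a clique, so at least 4 colors are needed.
So 3 colors are not enough.

No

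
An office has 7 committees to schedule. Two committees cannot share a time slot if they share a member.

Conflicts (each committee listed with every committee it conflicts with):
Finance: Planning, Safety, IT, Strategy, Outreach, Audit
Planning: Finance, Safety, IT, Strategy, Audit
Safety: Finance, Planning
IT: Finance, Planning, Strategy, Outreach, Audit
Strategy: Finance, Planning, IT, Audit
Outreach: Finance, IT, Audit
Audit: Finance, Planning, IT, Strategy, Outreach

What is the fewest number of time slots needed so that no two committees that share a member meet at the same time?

Finance, Planning, IT, Strategy, Audit are mutually in conflict, so at least 5 time slots are needed.
Using 5 time slots: Finance=1, Planning=3, Safety=2, IT=2, Strategy=5, Outreach=3, Audit=4. Every pair that conflicts lands in different time slots.

5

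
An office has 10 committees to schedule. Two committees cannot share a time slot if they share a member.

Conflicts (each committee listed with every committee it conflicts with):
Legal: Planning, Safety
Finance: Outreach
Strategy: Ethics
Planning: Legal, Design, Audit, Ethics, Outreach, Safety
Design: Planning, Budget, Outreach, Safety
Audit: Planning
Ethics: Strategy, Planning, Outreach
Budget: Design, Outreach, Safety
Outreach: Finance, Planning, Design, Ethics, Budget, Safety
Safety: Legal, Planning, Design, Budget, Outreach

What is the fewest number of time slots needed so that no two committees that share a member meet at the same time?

Planning, Design, Outreach, Safety are mutually in conflict, so at least 4 time slots are needed.
4 time slots suffice: time slot 1 → {Finance, Strategy, Planning, Budget}; time slot 2 → {Legal, Audit, Outreach}; time slot 3 → {Ethics, Safety}; time slot 4 → {Design}. Every pair that conflicts lands in different time slots.

4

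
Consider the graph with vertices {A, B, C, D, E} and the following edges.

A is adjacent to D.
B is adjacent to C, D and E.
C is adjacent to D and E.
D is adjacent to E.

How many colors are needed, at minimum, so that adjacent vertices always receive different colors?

B, C, D, E are pairwise adjacent (a clique of size 4), so at least 4 colors are needed.
4 colors suffice: color 1 → {D}; color 2 → {A, B}; color 3 → {E}; color 4 → {C}. Each edge has distinct colors on its endpoints.

4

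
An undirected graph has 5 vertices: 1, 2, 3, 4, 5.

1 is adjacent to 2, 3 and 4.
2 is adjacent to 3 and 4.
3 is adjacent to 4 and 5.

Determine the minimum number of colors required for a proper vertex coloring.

1, 2, 3, 4 are pairwise adjacent (a clique of size 4), so at least 4 colors are needed.
4 colors suffice: 1=d, 2=b, 3=a, 4=c, 5=b. No two adjacent vertices share a color.

4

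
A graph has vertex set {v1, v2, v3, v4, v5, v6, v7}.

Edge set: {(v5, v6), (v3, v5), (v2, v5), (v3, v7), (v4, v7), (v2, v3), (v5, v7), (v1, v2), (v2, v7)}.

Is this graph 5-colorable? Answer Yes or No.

The chromatic number is 4. v2, v3, v5, v7 are mutually adjacent (a clique of size 4), so at least 4 colors are needed.
4 colors suffice: v1=1, v2=2, v3=4, v4=1, v5=1, v6=2, v7=3.
Since 5 ≥ 4, a proper 5-coloring certainly exists.

Yes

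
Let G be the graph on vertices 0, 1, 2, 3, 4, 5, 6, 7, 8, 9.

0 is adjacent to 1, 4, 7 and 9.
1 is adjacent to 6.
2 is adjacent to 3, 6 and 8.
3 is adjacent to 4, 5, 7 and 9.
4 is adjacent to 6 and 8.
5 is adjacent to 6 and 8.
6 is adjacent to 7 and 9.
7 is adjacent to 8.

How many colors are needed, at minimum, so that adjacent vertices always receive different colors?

5 and 8 are adjacent, so at least 2 colors are needed.
One proper 2-coloring: 0=a, 1=b, 2=b, 3=a, 4=b, 5=b, 6=a, 7=b, 8=a, 9=b. Every edge joins two different colors.

2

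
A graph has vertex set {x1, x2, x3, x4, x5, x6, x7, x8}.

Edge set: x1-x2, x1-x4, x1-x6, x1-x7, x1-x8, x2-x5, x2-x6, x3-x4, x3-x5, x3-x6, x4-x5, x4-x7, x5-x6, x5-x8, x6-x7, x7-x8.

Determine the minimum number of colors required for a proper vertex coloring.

x1, x7, x8 are pairwise adjacent, so at least 3 colors are needed.
3 colors suffice: color 1 → {x1, x5}; color 2 → {x4, x6, x8}; color 3 → {x2, x3, x7}. Every edge joins two different colors.

3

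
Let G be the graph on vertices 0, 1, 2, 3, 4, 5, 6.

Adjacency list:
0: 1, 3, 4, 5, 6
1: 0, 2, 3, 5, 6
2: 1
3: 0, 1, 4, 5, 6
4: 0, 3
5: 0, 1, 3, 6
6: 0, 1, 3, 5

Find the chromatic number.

5

0, 1, 3, 5, 6 are mutually adjacent (a clique of size 5), so at least 5 colors are needed.
A valid assignment using 5 colors: 0=red, 1=green, 2=red, 3=blue, 4=green, 5=yellow, 6=purple. No two adjacent vertices share a color.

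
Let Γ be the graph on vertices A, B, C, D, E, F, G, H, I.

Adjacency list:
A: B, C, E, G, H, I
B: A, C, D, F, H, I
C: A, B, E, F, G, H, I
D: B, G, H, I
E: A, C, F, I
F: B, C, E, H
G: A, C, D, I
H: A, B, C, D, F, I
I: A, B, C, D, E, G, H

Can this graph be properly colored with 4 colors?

A, B, C, H, I form a clique, so at least 5 colors are needed.
So 4 colors are not enough.

No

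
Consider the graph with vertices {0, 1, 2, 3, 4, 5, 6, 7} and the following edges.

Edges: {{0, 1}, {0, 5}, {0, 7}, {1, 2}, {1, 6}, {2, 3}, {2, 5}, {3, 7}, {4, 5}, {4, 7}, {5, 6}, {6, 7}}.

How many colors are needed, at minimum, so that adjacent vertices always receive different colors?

3

The cycle 2-5-0-7-3-2 has odd length 5, so it cannot be 2-colored; at least 3 colors are needed.
3 colors suffice: color red → {1, 5, 7}; color blue → {0, 2, 4, 6}; color green → {3}. Every edge joins two different colors.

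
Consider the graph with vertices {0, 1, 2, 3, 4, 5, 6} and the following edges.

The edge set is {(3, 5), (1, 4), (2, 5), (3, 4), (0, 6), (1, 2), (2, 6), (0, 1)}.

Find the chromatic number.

3

The cycle 3-5-2-1-4-3 has odd length 5, so it cannot be 2-colored; at least 3 colors are needed.
3 colors suffice: color red → {1, 3, 6}; color blue → {0, 2, 4}; color green → {5}. Each edge has distinct colors on its endpoints.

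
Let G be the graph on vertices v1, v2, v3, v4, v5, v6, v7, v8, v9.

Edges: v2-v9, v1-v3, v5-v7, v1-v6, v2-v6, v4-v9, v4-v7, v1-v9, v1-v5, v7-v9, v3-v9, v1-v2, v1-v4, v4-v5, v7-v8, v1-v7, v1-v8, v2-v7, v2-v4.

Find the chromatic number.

5

v1, v2, v4, v7, v9 are pairwise adjacent (a clique of size 5), so at least 5 colors are needed.
A valid assignment using 5 colors: v1=red, v2=green, v3=blue, v4=yellow, v5=green, v6=blue, v7=blue, v8=green, v9=purple. No two adjacent vertices share a color.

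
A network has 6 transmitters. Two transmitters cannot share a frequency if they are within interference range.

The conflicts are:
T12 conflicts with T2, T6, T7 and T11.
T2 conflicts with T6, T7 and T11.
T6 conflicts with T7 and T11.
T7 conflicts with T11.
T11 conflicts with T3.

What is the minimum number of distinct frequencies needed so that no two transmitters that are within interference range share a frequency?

5

T12, T2, T6, T7, T11 all conflict with each other, so at least 5 frequencies are needed.
5 frequencies suffice: frequency 1 → {T11}; frequency 2 → {T2, T3}; frequency 3 → {T6}; frequency 4 → {T12}; frequency 5 → {T7}. No two conflicting transmitters share a frequency.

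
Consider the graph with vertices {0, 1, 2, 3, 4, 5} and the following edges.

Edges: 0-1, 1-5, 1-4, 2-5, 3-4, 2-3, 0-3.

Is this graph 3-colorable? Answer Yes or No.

Yes

The chromatic number is 3. The cycle 5-1-4-3-2-5 has odd length 5, so it cannot be 2-colored; at least 3 colors are needed.
3 colors suffice: color a → {1, 3}; color b → {0, 2, 4}; color c → {5}.
That is already a proper 3-coloring.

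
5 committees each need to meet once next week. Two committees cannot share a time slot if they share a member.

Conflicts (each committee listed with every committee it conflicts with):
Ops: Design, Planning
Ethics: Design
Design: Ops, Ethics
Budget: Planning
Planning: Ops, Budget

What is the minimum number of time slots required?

2

Ops and Design conflict, so at least 2 time slots are needed.
Using 2 time slots: Ops=1, Ethics=1, Design=2, Budget=1, Planning=2. No two conflicting committees share a time slot.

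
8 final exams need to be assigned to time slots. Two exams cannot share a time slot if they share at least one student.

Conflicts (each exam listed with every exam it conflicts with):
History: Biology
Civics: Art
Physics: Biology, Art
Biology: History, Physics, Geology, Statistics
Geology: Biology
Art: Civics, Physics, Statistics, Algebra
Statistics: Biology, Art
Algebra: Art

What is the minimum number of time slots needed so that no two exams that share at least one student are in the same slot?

Biology and Geology conflict, so at least 2 time slots are needed.
Using 2 time slots: History=2, Civics=2, Physics=2, Biology=1, Geology=2, Art=1, Statistics=2, Algebra=2. Each listed conflict is separated.

2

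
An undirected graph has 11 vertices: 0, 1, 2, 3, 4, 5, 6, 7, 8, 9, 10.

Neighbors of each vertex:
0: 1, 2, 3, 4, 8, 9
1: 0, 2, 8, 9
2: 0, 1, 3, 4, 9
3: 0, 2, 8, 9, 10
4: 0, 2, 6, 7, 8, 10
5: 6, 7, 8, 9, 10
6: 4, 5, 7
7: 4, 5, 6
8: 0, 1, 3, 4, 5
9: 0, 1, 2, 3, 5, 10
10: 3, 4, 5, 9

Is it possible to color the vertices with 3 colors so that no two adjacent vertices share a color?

0, 2, 3, 9 are pairwise adjacent (a clique of size 4), so at least 4 colors are needed.
So 3 colors are not enough.

No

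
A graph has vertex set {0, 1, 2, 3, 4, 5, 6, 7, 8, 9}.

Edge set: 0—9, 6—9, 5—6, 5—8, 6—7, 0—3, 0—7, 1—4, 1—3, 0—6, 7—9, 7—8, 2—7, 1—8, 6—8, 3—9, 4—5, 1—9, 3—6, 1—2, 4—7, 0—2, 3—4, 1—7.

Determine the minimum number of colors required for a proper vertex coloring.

0, 6, 7, 9 are mutually adjacent (a clique of size 4), so at least 4 colors are needed.
One proper 4-coloring: 0=c, 1=b, 2=d, 3=a, 4=c, 5=a, 6=b, 7=a, 8=c, 9=d. No two adjacent vertices share a color.

4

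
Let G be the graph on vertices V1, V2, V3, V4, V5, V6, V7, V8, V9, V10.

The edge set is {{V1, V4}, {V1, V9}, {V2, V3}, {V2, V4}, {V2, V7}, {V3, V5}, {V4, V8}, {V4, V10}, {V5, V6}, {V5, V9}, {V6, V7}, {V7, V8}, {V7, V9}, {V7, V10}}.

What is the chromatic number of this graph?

The cycle V7-V9-V5-V3-V2-V7 has odd length 5, so it cannot be 2-colored; at least 3 colors are needed.
3 colors suffice: color red → {V4, V5, V7}; color blue → {V2, V6, V8, V9, V10}; color green → {V1, V3}. Each edge has distinct colors on its endpoints.

3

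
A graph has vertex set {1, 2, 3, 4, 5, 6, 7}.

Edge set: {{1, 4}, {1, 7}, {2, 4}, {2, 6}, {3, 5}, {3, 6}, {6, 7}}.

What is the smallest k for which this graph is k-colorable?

The cycle 2-6-7-1-4-2 has odd length 5, so it cannot be 2-colored; at least 3 colors are needed.
One proper 3-coloring: 1=a, 2=c, 3=b, 4=b, 5=a, 6=a, 7=b. No two adjacent vertices share a color.

3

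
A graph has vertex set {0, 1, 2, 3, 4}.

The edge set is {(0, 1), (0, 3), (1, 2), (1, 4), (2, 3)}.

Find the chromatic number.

0 and 3 are adjacent, so at least 2 colors are needed.
2 colors suffice: color a → {1, 3}; color b → {0, 2, 4}. Each edge has distinct colors on its endpoints.

2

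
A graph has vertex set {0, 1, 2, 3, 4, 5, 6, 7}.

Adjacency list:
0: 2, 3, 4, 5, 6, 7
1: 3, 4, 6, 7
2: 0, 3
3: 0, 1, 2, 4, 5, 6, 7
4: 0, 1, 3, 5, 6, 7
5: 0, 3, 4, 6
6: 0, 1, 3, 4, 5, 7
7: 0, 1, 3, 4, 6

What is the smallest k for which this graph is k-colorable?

0, 3, 4, 6, 7 are pairwise adjacent (a clique of size 5), so at least 5 colors are needed.
5 colors suffice: 0=blue, 1=blue, 2=green, 3=red, 4=green, 5=purple, 6=yellow, 7=purple. Each edge has distinct colors on its endpoints.

5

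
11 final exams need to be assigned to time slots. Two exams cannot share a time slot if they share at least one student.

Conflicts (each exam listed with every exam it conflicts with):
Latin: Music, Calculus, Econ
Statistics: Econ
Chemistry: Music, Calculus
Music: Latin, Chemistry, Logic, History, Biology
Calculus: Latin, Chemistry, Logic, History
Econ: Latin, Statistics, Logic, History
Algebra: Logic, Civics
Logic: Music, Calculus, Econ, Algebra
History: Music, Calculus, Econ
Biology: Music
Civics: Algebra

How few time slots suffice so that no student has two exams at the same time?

Algebra and Logic conflict, so at least 2 time slots are needed.
2 time slots suffice: time slot 1 → {Music, Calculus, Econ, Algebra}; time slot 2 → {Latin, Statistics, Chemistry, Logic, History, Biology, Civics}. No two conflicting exams share a time slot.

2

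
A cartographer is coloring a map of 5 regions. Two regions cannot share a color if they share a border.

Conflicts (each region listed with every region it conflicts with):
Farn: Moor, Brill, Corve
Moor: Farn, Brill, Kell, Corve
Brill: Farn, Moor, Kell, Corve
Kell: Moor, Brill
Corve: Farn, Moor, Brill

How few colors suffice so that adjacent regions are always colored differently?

Farn, Moor, Brill, Corve are mutually in conflict, so at least 4 colors are needed.
4 colors suffice: color 1 → {Moor}; color 2 → {Brill}; color 3 → {Farn, Kell}; color 4 → {Corve}. No two conflicting regions share a color.

4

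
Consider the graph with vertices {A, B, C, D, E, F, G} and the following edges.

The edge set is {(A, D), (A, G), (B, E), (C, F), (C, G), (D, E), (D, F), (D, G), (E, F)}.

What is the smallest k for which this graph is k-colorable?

3

A, D, G form a triangle, so at least 3 colors are needed.
A valid assignment using 3 colors: A=green, B=red, C=red, D=red, E=blue, F=green, G=blue. Every edge joins two different colors.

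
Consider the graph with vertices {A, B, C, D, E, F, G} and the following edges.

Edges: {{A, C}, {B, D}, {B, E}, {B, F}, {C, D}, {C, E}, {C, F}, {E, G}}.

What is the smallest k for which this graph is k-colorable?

2

A and C are adjacent, so at least 2 colors are needed.
A valid assignment using 2 colors: A=2, B=1, C=1, D=2, E=2, F=2, G=1. No two adjacent vertices share a color.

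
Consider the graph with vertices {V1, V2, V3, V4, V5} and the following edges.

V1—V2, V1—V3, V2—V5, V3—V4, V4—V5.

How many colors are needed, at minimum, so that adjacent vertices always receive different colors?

The cycle V3-V4-V5-V2-V1-V3 has odd length 5, so it cannot be 2-colored; at least 3 colors are needed.
3 colors suffice: color 1 → {V1, V5}; color 2 → {V2, V4}; color 3 → {V3}. Each edge has distinct colors on its endpoints.

3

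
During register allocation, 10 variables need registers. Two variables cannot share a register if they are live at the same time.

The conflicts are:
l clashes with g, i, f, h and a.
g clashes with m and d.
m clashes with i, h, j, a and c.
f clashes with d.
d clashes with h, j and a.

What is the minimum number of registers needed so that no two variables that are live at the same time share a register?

d and a conflict, so at least 2 registers are needed.
2 registers suffice: register 1 → {l, m, d}; register 2 → {g, i, f, h, j, a, c}. Every pair that conflicts lands in different registers.

2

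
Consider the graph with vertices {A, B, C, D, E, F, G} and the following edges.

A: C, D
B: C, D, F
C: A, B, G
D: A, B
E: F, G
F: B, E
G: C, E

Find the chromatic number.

The cycle E-G-C-B-F-E has odd length 5, so it cannot be 2-colored; at least 3 colors are needed.
3 colors suffice: color red → {C, D, F}; color blue → {A, B, G}; color green → {E}. Every edge joins two different colors.

3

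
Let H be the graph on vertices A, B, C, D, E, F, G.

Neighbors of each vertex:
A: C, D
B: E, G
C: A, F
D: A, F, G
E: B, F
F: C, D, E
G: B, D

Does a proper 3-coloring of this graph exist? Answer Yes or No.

Yes

The chromatic number is 3. The cycle E-F-D-G-B-E has odd length 5, so it cannot be 2-colored; at least 3 colors are needed.
A valid assignment using 3 colors: A=2, B=1, C=1, D=1, E=3, F=2, G=2.
That is already a proper 3-coloring.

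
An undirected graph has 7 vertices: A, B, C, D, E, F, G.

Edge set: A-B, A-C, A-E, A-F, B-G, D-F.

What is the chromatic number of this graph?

2

A and C are adjacent, so at least 2 colors are needed.
2 colors suffice: color 1 → {A, D, G}; color 2 → {B, C, E, F}. Each edge has distinct colors on its endpoints.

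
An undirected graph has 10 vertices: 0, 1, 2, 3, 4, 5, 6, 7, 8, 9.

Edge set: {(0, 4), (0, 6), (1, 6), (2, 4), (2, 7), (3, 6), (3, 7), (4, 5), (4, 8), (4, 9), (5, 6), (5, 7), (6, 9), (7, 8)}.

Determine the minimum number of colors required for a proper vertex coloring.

2

0 and 4 are adjacent, so at least 2 colors are needed.
2 colors suffice: 0=blue, 1=blue, 2=blue, 3=blue, 4=red, 5=blue, 6=red, 7=red, 8=blue, 9=blue. No two adjacent vertices share a color.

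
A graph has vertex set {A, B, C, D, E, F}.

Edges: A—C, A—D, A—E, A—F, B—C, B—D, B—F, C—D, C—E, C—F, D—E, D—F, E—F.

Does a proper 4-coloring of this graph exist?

A, C, D, E, F are pairwise adjacent (a clique of size 5), so at least 5 colors are needed.
So 4 colors are not enough.

No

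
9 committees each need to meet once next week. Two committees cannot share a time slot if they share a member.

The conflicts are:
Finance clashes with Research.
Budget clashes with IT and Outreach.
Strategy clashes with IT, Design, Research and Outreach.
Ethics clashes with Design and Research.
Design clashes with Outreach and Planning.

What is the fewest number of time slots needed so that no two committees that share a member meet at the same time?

Strategy, Design, Outreach all conflict with each other, so at least 3 time slots are needed.
3 time slots suffice: Finance=1, Budget=1, Strategy=1, IT=2, Ethics=1, Design=2, Research=2, Outreach=3, Planning=1. Each listed conflict is separated.

3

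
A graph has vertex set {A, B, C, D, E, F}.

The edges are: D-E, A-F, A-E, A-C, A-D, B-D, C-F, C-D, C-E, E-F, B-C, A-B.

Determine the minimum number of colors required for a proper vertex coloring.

A, C, E, F are mutually adjacent (a clique of size 4), so at least 4 colors are needed.
4 colors suffice: A=red, B=green, C=blue, D=yellow, E=green, F=yellow. Each edge has distinct colors on its endpoints.

4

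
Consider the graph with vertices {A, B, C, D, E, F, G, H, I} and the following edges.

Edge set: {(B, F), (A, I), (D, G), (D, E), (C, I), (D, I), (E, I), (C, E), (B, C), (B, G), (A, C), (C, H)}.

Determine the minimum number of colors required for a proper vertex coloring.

3

A, C, I are mutually adjacent, so at least 3 colors are needed.
One proper 3-coloring: A=3, B=2, C=1, D=1, E=3, F=1, G=3, H=2, I=2. Every edge joins two different colors.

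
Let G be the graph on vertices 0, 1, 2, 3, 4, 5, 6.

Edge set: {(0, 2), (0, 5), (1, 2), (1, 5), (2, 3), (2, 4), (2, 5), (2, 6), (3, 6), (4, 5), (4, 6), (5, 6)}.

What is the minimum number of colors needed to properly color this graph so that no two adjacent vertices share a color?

4

2, 4, 5, 6 are pairwise adjacent (a clique of size 4), so at least 4 colors are needed.
4 colors suffice: color red → {2}; color blue → {3, 5}; color green → {0, 1, 6}; color yellow → {4}. No two adjacent vertices share a color.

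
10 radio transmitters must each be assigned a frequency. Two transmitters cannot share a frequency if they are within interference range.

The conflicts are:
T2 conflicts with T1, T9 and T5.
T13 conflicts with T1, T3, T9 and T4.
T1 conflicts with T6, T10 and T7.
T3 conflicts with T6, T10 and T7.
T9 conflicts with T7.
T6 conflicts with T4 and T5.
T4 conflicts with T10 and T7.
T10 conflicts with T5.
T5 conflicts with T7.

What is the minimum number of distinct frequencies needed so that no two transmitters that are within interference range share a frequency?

2

T9 and T7 conflict, so at least 2 frequencies are needed.
2 frequencies suffice: frequency 1 → {T2, T13, T6, T10, T7}; frequency 2 → {T1, T3, T9, T4, T5}. Each listed conflict is separated.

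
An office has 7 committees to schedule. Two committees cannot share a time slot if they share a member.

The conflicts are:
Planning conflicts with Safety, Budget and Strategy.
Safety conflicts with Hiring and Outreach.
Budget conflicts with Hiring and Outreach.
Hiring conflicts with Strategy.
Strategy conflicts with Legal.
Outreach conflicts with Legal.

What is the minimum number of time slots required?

3

The cycle Strategy-Planning-Budget-Outreach-Legal-Strategy has odd length 5, so it cannot be 2-colored; at least 3 time slots are needed.
A valid assignment using 3 time slots: Planning=2, Safety=1, Budget=1, Hiring=2, Strategy=1, Outreach=2, Legal=3. No two conflicting committees share a time slot.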